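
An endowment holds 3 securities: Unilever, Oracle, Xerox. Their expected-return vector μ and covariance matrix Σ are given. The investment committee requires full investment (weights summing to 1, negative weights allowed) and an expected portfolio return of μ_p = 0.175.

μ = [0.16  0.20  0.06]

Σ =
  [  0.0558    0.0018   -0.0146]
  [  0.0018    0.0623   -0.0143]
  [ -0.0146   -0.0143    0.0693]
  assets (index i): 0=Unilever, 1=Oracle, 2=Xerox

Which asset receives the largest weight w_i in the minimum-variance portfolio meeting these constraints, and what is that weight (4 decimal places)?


Oracle (0.5452)

u=Σ⁻¹μ = [3.3583  3.6471  2.3259]
v=Σ⁻¹𝟙 = [23.4411  20.8053  23.6617]
a=μᵀu=1.406306  b=𝟙ᵀu=9.331324  c=𝟙ᵀv=67.908013  D=ac−b²=8.425859
λ₁=(c·0.175−b)/D = (67.908013·0.175−9.331324)/8.425859 = 0.302946
λ₂=(a−b·0.175)/D = (1.406306−9.331324·0.175)/8.425859 = -0.026902
w* = 0.302946·u + -0.026902·v:
  w_0 = 0.302946·3.3583 + -0.026902·23.4411 = 0.3868  (Unilever)
  w_1 = 0.302946·3.6471 + -0.026902·20.8053 = 0.5452  (Oracle)
  w_2 = 0.302946·2.3259 + -0.026902·23.6617 = 0.0681  (Xerox)
Σw_i=1.0000  μᵀw=0.1750
σ²=wᵀΣw=λ₁·μ_p+λ₂ = 0.302946·0.175 + -0.026902 = 0.026113 ≈ 0.0261


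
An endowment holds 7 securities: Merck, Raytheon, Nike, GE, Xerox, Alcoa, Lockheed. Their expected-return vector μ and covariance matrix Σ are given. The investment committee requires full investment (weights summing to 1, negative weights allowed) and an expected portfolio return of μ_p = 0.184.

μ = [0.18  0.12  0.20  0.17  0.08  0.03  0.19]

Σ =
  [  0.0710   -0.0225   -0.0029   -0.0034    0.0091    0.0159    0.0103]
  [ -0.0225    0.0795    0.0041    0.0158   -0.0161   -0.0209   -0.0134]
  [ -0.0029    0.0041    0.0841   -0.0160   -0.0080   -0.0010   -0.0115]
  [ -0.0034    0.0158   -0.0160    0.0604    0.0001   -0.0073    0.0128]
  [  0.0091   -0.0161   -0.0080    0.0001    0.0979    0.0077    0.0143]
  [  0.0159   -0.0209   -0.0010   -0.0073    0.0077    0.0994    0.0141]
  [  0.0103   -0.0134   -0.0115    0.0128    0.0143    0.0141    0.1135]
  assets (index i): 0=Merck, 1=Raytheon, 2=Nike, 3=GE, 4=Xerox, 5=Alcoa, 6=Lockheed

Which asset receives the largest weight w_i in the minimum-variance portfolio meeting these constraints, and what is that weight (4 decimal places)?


g=Σ⁻¹μ = [3.1000  2.1149  3.2461  3.0052  0.9037  0.2225  1.4909]
h=Σ⁻¹𝟙 = [16.8570  19.4606  16.8320  16.7937  11.3759  11.0431  6.5848]
a=μᵀg=2.334135  b=𝟙ᵀg=14.083333  c=𝟙ᵀh=98.947107  D=ac−b²=32.615649
λ₁=(c·0.184−b)/D = (98.947107·0.184−14.083333)/32.615649 = 0.126410
λ₂=(a−b·0.184)/D = (2.334135−14.083333·0.184)/32.615649 = -0.007886
w* = 0.126410·g + -0.007886·h:
  w_0 = 0.126410·3.1000 + -0.007886·16.8570 = 0.2589  (Merck)
  w_1 = 0.126410·2.1149 + -0.007886·19.4606 = 0.1139  (Raytheon)
  w_2 = 0.126410·3.2461 + -0.007886·16.8320 = 0.2776  (Nike)
  w_3 = 0.126410·3.0052 + -0.007886·16.7937 = 0.2475  (GE)
  w_4 = 0.126410·0.9037 + -0.007886·11.3759 = 0.0245  (Xerox)
  w_5 = 0.126410·0.2225 + -0.007886·11.0431 = -0.0590  (Alcoa)
  w_6 = 0.126410·1.4909 + -0.007886·6.5848 = 0.1365  (Lockheed)
Σw_i=1.0000  μᵀw=0.1840
σ²=wᵀΣw=λ₁·μ_p+λ₂ = 0.126410·0.184 + -0.007886 = 0.015374 ≈ 0.0154

Nike (0.2776)


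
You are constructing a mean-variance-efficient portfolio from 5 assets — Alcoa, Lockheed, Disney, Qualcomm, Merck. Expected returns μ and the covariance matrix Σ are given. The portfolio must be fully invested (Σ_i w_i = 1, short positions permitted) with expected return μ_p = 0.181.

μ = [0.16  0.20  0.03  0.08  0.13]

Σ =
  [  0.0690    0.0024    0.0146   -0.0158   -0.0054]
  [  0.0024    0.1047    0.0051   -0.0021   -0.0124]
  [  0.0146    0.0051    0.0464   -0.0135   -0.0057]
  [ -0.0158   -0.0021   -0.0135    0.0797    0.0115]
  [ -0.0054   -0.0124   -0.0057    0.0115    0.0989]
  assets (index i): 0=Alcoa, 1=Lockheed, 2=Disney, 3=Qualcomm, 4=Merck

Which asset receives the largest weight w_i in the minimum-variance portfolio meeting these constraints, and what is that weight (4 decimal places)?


u=Σ⁻¹μ = [2.6490  2.0538  0.1835  1.3882  1.5658]
v=Σ⁻¹𝟙 = [14.3536  9.8264  22.5377  17.8310  11.3525]
a=μᵀu=1.154715  b=𝟙ᵀu=7.840298  c=𝟙ᵀv=75.901232  D=ac−b²=26.174035
λ₁=(c·0.181−b)/D = (75.901232·0.181−7.840298)/26.174035 = 0.225331
λ₂=(a−b·0.181)/D = (1.154715−7.840298·0.181)/26.174035 = -0.010101
w* = 0.225331·u + -0.010101·v:
  w_0 = 0.225331·2.6490 + -0.010101·14.3536 = 0.4519  (Alcoa)
  w_1 = 0.225331·2.0538 + -0.010101·9.8264 = 0.3635  (Lockheed)
  w_2 = 0.225331·0.1835 + -0.010101·22.5377 = -0.1863  (Disney)
  w_3 = 0.225331·1.3882 + -0.010101·17.8310 = 0.1327  (Qualcomm)
  w_4 = 0.225331·1.5658 + -0.010101·11.3525 = 0.2381  (Merck)
Σw_i=1.0000  μᵀw=0.1810
σ²=wᵀΣw=λ₁·μ_p+λ₂ = 0.225331·0.181 + -0.010101 = 0.030684 ≈ 0.0307

Alcoa (0.4519)


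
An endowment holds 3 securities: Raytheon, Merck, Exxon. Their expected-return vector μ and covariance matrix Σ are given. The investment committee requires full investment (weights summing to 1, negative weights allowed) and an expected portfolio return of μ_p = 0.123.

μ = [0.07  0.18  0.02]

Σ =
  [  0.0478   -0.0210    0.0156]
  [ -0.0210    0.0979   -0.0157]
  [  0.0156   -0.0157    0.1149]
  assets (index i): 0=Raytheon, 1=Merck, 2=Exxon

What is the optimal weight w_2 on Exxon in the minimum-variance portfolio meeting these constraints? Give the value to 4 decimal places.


0.0210

x=Σ⁻¹μ = [2.4614  2.3934  0.1669]
y=Σ⁻¹𝟙 = [25.9319  16.9802  7.5026]
a=μᵀx=0.606445  b=𝟙ᵀx=5.021716  c=𝟙ᵀy=50.414676  D=ac−b²=5.356111
λ₁=(c·0.123−b)/D = (50.414676·0.123−5.021716)/5.356111 = 0.220176
λ₂=(a−b·0.123)/D = (0.606445−5.021716·0.123)/5.356111 = -0.002096
w* = 0.220176·x + -0.002096·y:
  w_0 = 0.220176·2.4614 + -0.002096·25.9319 = 0.4876  (Raytheon)
  w_1 = 0.220176·2.3934 + -0.002096·16.9802 = 0.4914  (Merck)
  w_2 = 0.220176·0.1669 + -0.002096·7.5026 = 0.0210  (Exxon)
Σw_i=1.0000  μᵀw=0.1230
σ²=wᵀΣw=λ₁·μ_p+λ₂ = 0.220176·0.123 + -0.002096 = 0.024986 ≈ 0.0250


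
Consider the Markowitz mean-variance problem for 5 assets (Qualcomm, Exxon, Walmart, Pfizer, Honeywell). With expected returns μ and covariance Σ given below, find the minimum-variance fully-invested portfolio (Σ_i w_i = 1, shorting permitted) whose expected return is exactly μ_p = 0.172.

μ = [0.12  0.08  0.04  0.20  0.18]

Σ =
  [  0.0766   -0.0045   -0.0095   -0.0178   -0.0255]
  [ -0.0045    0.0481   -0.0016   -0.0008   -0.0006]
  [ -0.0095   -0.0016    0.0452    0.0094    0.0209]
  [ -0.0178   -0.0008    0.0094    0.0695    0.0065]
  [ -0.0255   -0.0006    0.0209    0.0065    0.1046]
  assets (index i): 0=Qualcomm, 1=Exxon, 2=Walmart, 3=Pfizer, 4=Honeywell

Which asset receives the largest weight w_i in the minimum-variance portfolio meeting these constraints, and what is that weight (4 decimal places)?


Pfizer (0.3954)

u=Σ⁻¹μ = [3.2691  2.0514  -0.1763  3.5431  2.3446]
v=Σ⁻¹𝟙 = [24.4746  24.1521  19.5911  17.2866  10.6767]
a=μᵀu=1.680004  b=𝟙ᵀu=11.031873  c=𝟙ᵀv=96.181000  D=ac−b²=39.882271
λ₁=(c·0.172−b)/D = (96.181000·0.172−11.031873)/39.882271 = 0.138188
λ₂=(a−b·0.172)/D = (1.680004−11.031873·0.172)/39.882271 = -0.005453
w* = 0.138188·u + -0.005453·v:
  w_0 = 0.138188·3.2691 + -0.005453·24.4746 = 0.3183  (Qualcomm)
  w_1 = 0.138188·2.0514 + -0.005453·24.1521 = 0.1518  (Exxon)
  w_2 = 0.138188·-0.1763 + -0.005453·19.5911 = -0.1312  (Walmart)
  w_3 = 0.138188·3.5431 + -0.005453·17.2866 = 0.3954  (Pfizer)
  w_4 = 0.138188·2.3446 + -0.005453·10.6767 = 0.2658  (Honeywell)
Σw_i=1.0000  μᵀw=0.1720
σ²=wᵀΣw=λ₁·μ_p+λ₂ = 0.138188·0.172 + -0.005453 = 0.018315 ≈ 0.0183


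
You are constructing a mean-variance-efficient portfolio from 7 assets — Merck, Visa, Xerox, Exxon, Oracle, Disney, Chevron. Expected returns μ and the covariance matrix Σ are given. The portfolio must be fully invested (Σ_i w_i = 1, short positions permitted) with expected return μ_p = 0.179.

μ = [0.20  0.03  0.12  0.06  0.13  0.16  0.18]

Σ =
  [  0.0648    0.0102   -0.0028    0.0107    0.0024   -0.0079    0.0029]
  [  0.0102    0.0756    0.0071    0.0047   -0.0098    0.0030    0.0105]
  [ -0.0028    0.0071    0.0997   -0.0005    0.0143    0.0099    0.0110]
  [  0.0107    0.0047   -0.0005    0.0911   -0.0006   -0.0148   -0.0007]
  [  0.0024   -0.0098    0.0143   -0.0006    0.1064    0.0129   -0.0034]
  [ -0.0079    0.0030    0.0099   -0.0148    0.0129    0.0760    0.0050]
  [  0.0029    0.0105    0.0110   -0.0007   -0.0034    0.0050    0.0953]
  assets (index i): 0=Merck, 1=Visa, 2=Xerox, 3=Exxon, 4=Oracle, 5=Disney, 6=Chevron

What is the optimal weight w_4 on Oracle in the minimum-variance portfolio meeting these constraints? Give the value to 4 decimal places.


0.0821

x=Σ⁻¹μ = [3.2372  -0.3743  0.8061  0.6842  0.7909  2.2417  1.6541]
y=Σ⁻¹𝟙 = [13.3816  9.4754  6.4387  11.2887  7.7611  13.6947  7.9401]
a=μᵀx=1.533216  b=𝟙ᵀx=9.039853  c=𝟙ᵀy=69.980225  D=ac−b²=25.575833
λ₁=(c·0.179−b)/D = (69.980225·0.179−9.039853)/25.575833 = 0.136324
λ₂=(a−b·0.179)/D = (1.533216−9.039853·0.179)/25.575833 = -0.003320
w* = 0.136324·x + -0.003320·y:
  w_0 = 0.136324·3.2372 + -0.003320·13.3816 = 0.3969  (Merck)
  w_1 = 0.136324·-0.3743 + -0.003320·9.4754 = -0.0825  (Visa)
  w_2 = 0.136324·0.8061 + -0.003320·6.4387 = 0.0885  (Xerox)
  w_3 = 0.136324·0.6842 + -0.003320·11.2887 = 0.0558  (Exxon)
  w_4 = 0.136324·0.7909 + -0.003320·7.7611 = 0.0821  (Oracle)
  w_5 = 0.136324·2.2417 + -0.003320·13.6947 = 0.2601  (Disney)
  w_6 = 0.136324·1.6541 + -0.003320·7.9401 = 0.1991  (Chevron)
Σw_i=1.0000  μᵀw=0.1790
σ²=wᵀΣw=λ₁·μ_p+λ₂ = 0.136324·0.179 + -0.003320 = 0.021082 ≈ 0.0211


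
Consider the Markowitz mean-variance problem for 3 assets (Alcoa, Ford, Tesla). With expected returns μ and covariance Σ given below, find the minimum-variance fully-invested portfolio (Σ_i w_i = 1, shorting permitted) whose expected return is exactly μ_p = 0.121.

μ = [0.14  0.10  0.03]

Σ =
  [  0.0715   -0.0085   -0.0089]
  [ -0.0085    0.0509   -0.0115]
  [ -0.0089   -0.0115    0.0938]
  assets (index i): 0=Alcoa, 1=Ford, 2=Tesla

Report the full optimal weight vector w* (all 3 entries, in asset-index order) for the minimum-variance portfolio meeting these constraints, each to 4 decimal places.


u=Σ⁻¹μ = [2.3684  2.5539  0.8577]
v=Σ⁻¹𝟙 = [19.0771  26.3805  15.7053]
a=μᵀu=0.612700  b=𝟙ᵀu=5.780001  c=𝟙ᵀv=61.162922  D=ac−b²=4.066114
λ₁=(c·0.121−b)/D = (61.162922·0.121−5.780001)/4.066114 = 0.398590
λ₂=(a−b·0.121)/D = (0.612700−5.780001·0.121)/4.066114 = -0.021318
w* = 0.398590·u + -0.021318·v:
  w_0 = 0.398590·2.3684 + -0.021318·19.0771 = 0.5373  (Alcoa)
  w_1 = 0.398590·2.5539 + -0.021318·26.3805 = 0.4556  (Ford)
  w_2 = 0.398590·0.8577 + -0.021318·15.7053 = 0.0071  (Tesla)
Σw_i=1.0000  μᵀw=0.1210
σ²=wᵀΣw=λ₁·μ_p+λ₂ = 0.398590·0.121 + -0.021318 = 0.026912 ≈ 0.0269

0.5373  0.4556  0.0071


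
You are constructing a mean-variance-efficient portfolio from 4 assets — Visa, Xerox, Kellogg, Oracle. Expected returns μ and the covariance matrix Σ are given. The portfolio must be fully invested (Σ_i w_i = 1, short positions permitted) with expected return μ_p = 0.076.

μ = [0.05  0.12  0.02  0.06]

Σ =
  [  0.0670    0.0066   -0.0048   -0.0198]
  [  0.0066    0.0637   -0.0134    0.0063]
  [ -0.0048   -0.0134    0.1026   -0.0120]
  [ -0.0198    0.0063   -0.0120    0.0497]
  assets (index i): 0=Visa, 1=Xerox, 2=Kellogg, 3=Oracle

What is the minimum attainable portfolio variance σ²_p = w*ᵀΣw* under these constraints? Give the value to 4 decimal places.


x=Σ⁻¹μ = [1.0868  1.7539  0.6593  1.5771]
y=Σ⁻¹𝟙 = [24.2369  13.4668  16.3850  32.0255]
a=μᵀx=0.372622  b=𝟙ᵀx=5.077092  c=𝟙ᵀy=86.114221  D=ac−b²=6.311228
λ₁=(c·0.076−b)/D = (86.114221·0.076−5.077092)/6.311228 = 0.232536
λ₂=(a−b·0.076)/D = (0.372622−5.077092·0.076)/6.311228 = -0.002097
w* = 0.232536·x + -0.002097·y:
  w_0 = 0.232536·1.0868 + -0.002097·24.2369 = 0.2019  (Visa)
  w_1 = 0.232536·1.7539 + -0.002097·13.4668 = 0.3796  (Xerox)
  w_2 = 0.232536·0.6593 + -0.002097·16.3850 = 0.1189  (Kellogg)
  w_3 = 0.232536·1.5771 + -0.002097·32.0255 = 0.2996  (Oracle)
Σw_i=1.0000  μᵀw=0.0760
σ²=wᵀΣw=λ₁·μ_p+λ₂ = 0.232536·0.076 + -0.002097 = 0.015575 ≈ 0.0156

0.0156


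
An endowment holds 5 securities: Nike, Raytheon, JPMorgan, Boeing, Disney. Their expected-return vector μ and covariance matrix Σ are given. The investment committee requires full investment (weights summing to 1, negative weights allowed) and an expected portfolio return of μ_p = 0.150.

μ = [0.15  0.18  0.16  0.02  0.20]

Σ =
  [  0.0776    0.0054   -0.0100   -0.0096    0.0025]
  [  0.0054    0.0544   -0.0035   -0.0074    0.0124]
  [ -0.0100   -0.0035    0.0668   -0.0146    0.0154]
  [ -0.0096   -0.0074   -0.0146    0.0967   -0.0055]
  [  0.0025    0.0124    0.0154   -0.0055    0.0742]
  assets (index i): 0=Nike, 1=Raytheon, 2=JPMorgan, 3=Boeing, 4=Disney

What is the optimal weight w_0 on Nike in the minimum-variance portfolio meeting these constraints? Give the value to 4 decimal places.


p=Σ⁻¹μ = [2.1676  3.0594  2.7601  1.1653  1.6246]
q=Σ⁻¹𝟙 = [16.0819  18.8514  20.4864  16.8593  6.7827]
a=μᵀp=1.665691  b=𝟙ᵀp=10.777079  c=𝟙ᵀq=79.061654  D=ac−b²=15.546875
λ₁=(c·0.150−b)/D = (79.061654·0.150−10.777079)/15.546875 = 0.069607
λ₂=(a−b·0.150)/D = (1.665691−10.777079·0.150)/15.546875 = 0.003160
w* = 0.069607·p + 0.003160·q:
  w_0 = 0.069607·2.1676 + 0.003160·16.0819 = 0.2017  (Nike)
  w_1 = 0.069607·3.0594 + 0.003160·18.8514 = 0.2725  (Raytheon)
  w_2 = 0.069607·2.7601 + 0.003160·20.4864 = 0.2569  (JPMorgan)
  w_3 = 0.069607·1.1653 + 0.003160·16.8593 = 0.1344  (Boeing)
  w_4 = 0.069607·1.6246 + 0.003160·6.7827 = 0.1345  (Disney)
Σw_i=1.0000  μᵀw=0.1500
σ²=wᵀΣw=λ₁·μ_p+λ₂ = 0.069607·0.150 + 0.003160 = 0.013601 ≈ 0.0136

0.2017


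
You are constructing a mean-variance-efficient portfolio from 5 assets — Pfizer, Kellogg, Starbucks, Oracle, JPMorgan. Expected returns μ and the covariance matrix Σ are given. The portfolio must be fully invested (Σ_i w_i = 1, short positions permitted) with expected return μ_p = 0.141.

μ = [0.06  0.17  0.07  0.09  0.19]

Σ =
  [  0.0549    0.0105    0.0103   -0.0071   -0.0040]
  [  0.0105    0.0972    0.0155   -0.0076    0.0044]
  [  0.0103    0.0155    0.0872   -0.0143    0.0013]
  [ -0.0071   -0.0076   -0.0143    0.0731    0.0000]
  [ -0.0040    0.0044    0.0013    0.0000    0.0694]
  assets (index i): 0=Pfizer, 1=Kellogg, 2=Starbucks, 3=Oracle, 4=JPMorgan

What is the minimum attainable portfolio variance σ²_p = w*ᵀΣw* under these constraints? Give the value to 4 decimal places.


u=Σ⁻¹μ = [1.0870  1.5364  0.6267  1.6191  2.6913]
v=Σ⁻¹𝟙 = [18.2303  7.3614  10.7910  18.3268  14.7911]
a=μᵀu=1.027326  b=𝟙ᵀu=7.560345  c=𝟙ᵀv=69.500591  D=ac−b²=14.240948
λ₁=(c·0.141−b)/D = (69.500591·0.141−7.560345)/14.240948 = 0.157239
λ₂=(a−b·0.141)/D = (1.027326−7.560345·0.141)/14.240948 = -0.002716
w* = 0.157239·u + -0.002716·v:
  w_0 = 0.157239·1.0870 + -0.002716·18.2303 = 0.1214  (Pfizer)
  w_1 = 0.157239·1.5364 + -0.002716·7.3614 = 0.2216  (Kellogg)
  w_2 = 0.157239·0.6267 + -0.002716·10.7910 = 0.0692  (Starbucks)
  w_3 = 0.157239·1.6191 + -0.002716·18.3268 = 0.2048  (Oracle)
  w_4 = 0.157239·2.6913 + -0.002716·14.7911 = 0.3830  (JPMorgan)
Σw_i=1.0000  μᵀw=0.1410
σ²=wᵀΣw=λ₁·μ_p+λ₂ = 0.157239·0.141 + -0.002716 = 0.019454 ≈ 0.0195

0.0195


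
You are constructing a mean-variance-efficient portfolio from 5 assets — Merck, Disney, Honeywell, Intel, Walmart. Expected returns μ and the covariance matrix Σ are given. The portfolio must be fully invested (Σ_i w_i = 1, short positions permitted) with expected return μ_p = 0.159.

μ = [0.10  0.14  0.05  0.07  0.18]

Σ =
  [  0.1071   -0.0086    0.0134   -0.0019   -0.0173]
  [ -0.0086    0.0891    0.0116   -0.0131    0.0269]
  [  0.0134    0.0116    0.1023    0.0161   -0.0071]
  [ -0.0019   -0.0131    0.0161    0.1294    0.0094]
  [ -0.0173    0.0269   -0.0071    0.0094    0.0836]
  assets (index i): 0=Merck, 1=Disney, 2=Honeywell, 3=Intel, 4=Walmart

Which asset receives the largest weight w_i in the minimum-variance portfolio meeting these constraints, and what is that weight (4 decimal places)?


p=Σ⁻¹μ = [1.3298  1.1268  0.2497  0.4959  2.0312]
q=Σ⁻¹𝟙 = [11.1226  9.0843  6.9368  7.1396  11.1267]
a=μᵀp=0.703550  b=𝟙ᵀp=5.233474  c=𝟙ᵀq=45.409932  D=ac−b²=4.558895
λ₁=(c·0.159−b)/D = (45.409932·0.159−5.233474)/4.558895 = 0.435787
λ₂=(a−b·0.159)/D = (0.703550−5.233474·0.159)/4.558895 = -0.028203
w* = 0.435787·p + -0.028203·q:
  w_0 = 0.435787·1.3298 + -0.028203·11.1226 = 0.2658  (Merck)
  w_1 = 0.435787·1.1268 + -0.028203·9.0843 = 0.2348  (Disney)
  w_2 = 0.435787·0.2497 + -0.028203·6.9368 = -0.0868  (Honeywell)
  w_3 = 0.435787·0.4959 + -0.028203·7.1396 = 0.0148  (Intel)
  w_4 = 0.435787·2.0312 + -0.028203·11.1267 = 0.5714  (Walmart)
Σw_i=1.0000  μᵀw=0.1590
σ²=wᵀΣw=λ₁·μ_p+λ₂ = 0.435787·0.159 + -0.028203 = 0.041087 ≈ 0.0411

Walmart (0.5714)


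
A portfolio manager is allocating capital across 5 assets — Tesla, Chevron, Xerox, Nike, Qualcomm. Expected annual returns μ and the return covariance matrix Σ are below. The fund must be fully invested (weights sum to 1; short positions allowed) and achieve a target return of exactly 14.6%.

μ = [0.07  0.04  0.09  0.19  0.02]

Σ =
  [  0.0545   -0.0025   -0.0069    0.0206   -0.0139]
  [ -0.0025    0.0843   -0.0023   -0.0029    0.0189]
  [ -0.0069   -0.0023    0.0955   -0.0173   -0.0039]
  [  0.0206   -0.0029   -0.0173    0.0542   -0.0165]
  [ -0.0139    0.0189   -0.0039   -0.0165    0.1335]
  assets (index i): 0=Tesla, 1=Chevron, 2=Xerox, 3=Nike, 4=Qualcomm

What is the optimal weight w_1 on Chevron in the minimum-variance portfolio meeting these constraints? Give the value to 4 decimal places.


p=Σ⁻¹μ = [0.0889  0.5231  1.7609  4.2638  0.6634]
q=Σ⁻¹𝟙 = [15.4726  11.1138  16.2024  21.5837  10.6692]
a=μᵀp=1.009014  b=𝟙ᵀp=7.300144  c=𝟙ᵀq=75.041770  D=ac−b²=22.426091
λ₁=(c·0.146−b)/D = (75.041770·0.146−7.300144)/22.426091 = 0.163022
λ₂=(a−b·0.146)/D = (1.009014−7.300144·0.146)/22.426091 = -0.002533
w* = 0.163022·p + -0.002533·q:
  w_0 = 0.163022·0.0889 + -0.002533·15.4726 = -0.0247  (Tesla)
  w_1 = 0.163022·0.5231 + -0.002533·11.1138 = 0.0571  (Chevron)
  w_2 = 0.163022·1.7609 + -0.002533·16.2024 = 0.2460  (Xerox)
  w_3 = 0.163022·4.2638 + -0.002533·21.5837 = 0.6404  (Nike)
  w_4 = 0.163022·0.6634 + -0.002533·10.6692 = 0.0811  (Qualcomm)
Σw_i=1.0000  μᵀw=0.1460
σ²=wᵀΣw=λ₁·μ_p+λ₂ = 0.163022·0.146 + -0.002533 = 0.021268 ≈ 0.0213

0.0571


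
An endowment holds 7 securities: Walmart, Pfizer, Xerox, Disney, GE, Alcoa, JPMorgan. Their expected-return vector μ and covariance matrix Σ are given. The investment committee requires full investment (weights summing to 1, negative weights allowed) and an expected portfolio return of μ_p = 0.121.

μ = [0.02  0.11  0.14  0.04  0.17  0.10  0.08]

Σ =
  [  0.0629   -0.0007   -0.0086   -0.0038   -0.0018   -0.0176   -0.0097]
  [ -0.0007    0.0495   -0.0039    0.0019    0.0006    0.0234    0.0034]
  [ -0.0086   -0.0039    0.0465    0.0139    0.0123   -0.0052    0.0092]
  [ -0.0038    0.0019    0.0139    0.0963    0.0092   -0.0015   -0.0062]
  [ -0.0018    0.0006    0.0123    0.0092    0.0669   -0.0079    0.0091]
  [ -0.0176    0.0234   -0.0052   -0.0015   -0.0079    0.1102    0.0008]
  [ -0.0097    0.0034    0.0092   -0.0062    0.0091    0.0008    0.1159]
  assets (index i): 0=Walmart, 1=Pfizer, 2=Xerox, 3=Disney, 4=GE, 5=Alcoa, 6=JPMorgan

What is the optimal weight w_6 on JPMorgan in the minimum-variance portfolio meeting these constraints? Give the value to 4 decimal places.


g=Σ⁻¹μ = [1.1023  1.9792  2.9172  -0.1679  2.1093  0.9475  0.3117]
h=Σ⁻¹𝟙 = [24.2554  15.9171  21.9647  7.5279  10.6524  11.4133  7.9352]
a=μᵀg=1.119706  b=𝟙ᵀg=9.199203  c=𝟙ᵀh=99.665907  D=ac−b²=26.971199
λ₁=(c·0.121−b)/D = (99.665907·0.121−9.199203)/26.971199 = 0.106053
λ₂=(a−b·0.121)/D = (1.119706−9.199203·0.121)/26.971199 = 0.000245
w* = 0.106053·g + 0.000245·h:
  w_0 = 0.106053·1.1023 + 0.000245·24.2554 = 0.1228  (Walmart)
  w_1 = 0.106053·1.9792 + 0.000245·15.9171 = 0.2138  (Pfizer)
  w_2 = 0.106053·2.9172 + 0.000245·21.9647 = 0.3147  (Xerox)
  w_3 = 0.106053·-0.1679 + 0.000245·7.5279 = -0.0160  (Disney)
  w_4 = 0.106053·2.1093 + 0.000245·10.6524 = 0.2263  (GE)
  w_5 = 0.106053·0.9475 + 0.000245·11.4133 = 0.1033  (Alcoa)
  w_6 = 0.106053·0.3117 + 0.000245·7.9352 = 0.0350  (JPMorgan)
Σw_i=1.0000  μᵀw=0.1210
σ²=wᵀΣw=λ₁·μ_p+λ₂ = 0.106053·0.121 + 0.000245 = 0.013077 ≈ 0.0131

0.0350


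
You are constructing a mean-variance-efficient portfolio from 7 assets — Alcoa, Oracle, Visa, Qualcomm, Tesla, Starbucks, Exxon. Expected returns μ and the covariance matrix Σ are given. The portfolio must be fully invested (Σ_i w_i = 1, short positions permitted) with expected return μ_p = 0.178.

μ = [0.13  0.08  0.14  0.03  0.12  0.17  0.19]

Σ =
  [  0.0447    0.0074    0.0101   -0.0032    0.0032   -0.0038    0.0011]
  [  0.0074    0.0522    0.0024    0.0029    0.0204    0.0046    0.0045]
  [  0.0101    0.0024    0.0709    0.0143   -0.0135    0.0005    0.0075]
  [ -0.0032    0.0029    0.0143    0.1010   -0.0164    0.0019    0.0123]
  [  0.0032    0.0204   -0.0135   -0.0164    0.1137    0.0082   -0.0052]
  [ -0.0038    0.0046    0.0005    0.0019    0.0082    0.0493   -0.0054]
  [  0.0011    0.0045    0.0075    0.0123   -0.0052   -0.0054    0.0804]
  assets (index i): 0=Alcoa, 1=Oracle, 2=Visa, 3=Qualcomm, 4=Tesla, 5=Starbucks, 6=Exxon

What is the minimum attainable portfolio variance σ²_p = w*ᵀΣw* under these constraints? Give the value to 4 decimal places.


0.0190

g=Σ⁻¹μ = [2.7314  0.1579  1.4827  -0.0494  0.9634  3.7445  2.5000]
h=Σ⁻¹𝟙 = [20.1792  9.5313  9.3597  8.4562  7.8915  20.4594  11.3460]
a=μᵀg=1.801000  b=𝟙ᵀg=11.530650  c=𝟙ᵀh=87.223217  D=ac−b²=24.133078
λ₁=(c·0.178−b)/D = (87.223217·0.178−11.530650)/24.133078 = 0.165544
λ₂=(a−b·0.178)/D = (1.801000−11.530650·0.178)/24.133078 = -0.010420
w* = 0.165544·g + -0.010420·h:
  w_0 = 0.165544·2.7314 + -0.010420·20.1792 = 0.2419  (Alcoa)
  w_1 = 0.165544·0.1579 + -0.010420·9.5313 = -0.0732  (Oracle)
  w_2 = 0.165544·1.4827 + -0.010420·9.3597 = 0.1479  (Visa)
  w_3 = 0.165544·-0.0494 + -0.010420·8.4562 = -0.0963  (Qualcomm)
  w_4 = 0.165544·0.9634 + -0.010420·7.8915 = 0.0773  (Tesla)
  w_5 = 0.165544·3.7445 + -0.010420·20.4594 = 0.4067  (Starbucks)
  w_6 = 0.165544·2.5000 + -0.010420·11.3460 = 0.2956  (Exxon)
Σw_i=1.0000  μᵀw=0.1780
σ²=wᵀΣw=λ₁·μ_p+λ₂ = 0.165544·0.178 + -0.010420 = 0.019047 ≈ 0.0190


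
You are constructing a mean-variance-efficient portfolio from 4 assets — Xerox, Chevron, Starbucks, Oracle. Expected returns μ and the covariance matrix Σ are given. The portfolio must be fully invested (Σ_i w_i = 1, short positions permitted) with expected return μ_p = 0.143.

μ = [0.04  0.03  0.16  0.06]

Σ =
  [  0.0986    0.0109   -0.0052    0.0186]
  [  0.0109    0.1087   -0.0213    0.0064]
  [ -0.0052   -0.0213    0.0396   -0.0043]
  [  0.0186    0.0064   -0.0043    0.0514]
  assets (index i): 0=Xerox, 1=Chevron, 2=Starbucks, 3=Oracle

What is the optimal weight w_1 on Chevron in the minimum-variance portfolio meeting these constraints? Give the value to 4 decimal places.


0.0903

p=Σ⁻¹μ = [0.2862  1.1138  4.8213  1.3284]
q=Σ⁻¹𝟙 = [7.0191  14.4683  35.9239  18.1191]
a=μᵀp=0.895982  b=𝟙ᵀp=7.549786  c=𝟙ᵀq=75.530442  D=ac−b²=10.674620
λ₁=(c·0.143−b)/D = (75.530442·0.143−7.549786)/10.674620 = 0.304560
λ₂=(a−b·0.143)/D = (0.895982−7.549786·0.143)/10.674620 = -0.017203
w* = 0.304560·p + -0.017203·q:
  w_0 = 0.304560·0.2862 + -0.017203·7.0191 = -0.0336  (Xerox)
  w_1 = 0.304560·1.1138 + -0.017203·14.4683 = 0.0903  (Chevron)
  w_2 = 0.304560·4.8213 + -0.017203·35.9239 = 0.8504  (Starbucks)
  w_3 = 0.304560·1.3284 + -0.017203·18.1191 = 0.0929  (Oracle)
Σw_i=1.0000  μᵀw=0.1430
σ²=wᵀΣw=λ₁·μ_p+λ₂ = 0.304560·0.143 + -0.017203 = 0.026349 ≈ 0.0263


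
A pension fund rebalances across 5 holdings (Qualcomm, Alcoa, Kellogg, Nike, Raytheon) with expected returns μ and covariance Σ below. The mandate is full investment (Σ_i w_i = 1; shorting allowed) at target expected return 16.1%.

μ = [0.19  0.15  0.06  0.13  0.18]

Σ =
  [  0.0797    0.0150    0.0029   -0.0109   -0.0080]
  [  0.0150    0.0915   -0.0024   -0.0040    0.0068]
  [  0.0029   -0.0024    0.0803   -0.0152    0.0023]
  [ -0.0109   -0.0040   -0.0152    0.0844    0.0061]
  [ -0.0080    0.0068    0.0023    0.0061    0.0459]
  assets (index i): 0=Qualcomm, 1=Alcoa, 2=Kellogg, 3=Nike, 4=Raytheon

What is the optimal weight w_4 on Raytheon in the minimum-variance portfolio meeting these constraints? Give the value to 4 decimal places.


p=Σ⁻¹μ = [2.8144  0.9860  0.9068  1.8263  3.9779]
q=Σ⁻¹𝟙 = [14.6364  8.0604  14.4687  15.2526  20.3913]
a=μᵀp=1.690482  b=𝟙ᵀp=10.511364  c=𝟙ᵀq=72.809372  D=ac−b²=12.594162
λ₁=(c·0.161−b)/D = (72.809372·0.161−10.511364)/12.594162 = 0.096151
λ₂=(a−b·0.161)/D = (1.690482−10.511364·0.161)/12.594162 = -0.000147
w* = 0.096151·p + -0.000147·q:
  w_0 = 0.096151·2.8144 + -0.000147·14.6364 = 0.2685  (Qualcomm)
  w_1 = 0.096151·0.9860 + -0.000147·8.0604 = 0.0936  (Alcoa)
  w_2 = 0.096151·0.9068 + -0.000147·14.4687 = 0.0851  (Kellogg)
  w_3 = 0.096151·1.8263 + -0.000147·15.2526 = 0.1734  (Nike)
  w_4 = 0.096151·3.9779 + -0.000147·20.3913 = 0.3795  (Raytheon)
Σw_i=1.0000  μᵀw=0.1610
σ²=wᵀΣw=λ₁·μ_p+λ₂ = 0.096151·0.161 + -0.000147 = 0.015334 ≈ 0.0153

0.3795


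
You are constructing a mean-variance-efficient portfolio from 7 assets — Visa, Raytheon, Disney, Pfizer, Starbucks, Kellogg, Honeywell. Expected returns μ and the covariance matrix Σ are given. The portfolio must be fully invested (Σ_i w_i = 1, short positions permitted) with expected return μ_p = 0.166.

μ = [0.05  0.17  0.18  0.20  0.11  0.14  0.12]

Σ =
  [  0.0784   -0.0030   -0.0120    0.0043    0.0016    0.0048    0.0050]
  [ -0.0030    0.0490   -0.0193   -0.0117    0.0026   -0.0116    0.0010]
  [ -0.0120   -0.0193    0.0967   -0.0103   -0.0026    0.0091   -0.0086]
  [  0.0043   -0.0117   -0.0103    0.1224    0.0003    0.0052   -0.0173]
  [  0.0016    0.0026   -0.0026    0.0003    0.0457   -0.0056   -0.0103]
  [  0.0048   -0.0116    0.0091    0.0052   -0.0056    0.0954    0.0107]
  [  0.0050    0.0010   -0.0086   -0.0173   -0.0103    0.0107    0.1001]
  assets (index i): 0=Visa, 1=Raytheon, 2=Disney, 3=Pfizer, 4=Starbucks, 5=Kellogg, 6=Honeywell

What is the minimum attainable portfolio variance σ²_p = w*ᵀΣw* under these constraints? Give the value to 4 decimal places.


0.0100

x=Σ⁻¹μ = [0.9673  5.7256  3.5105  2.6481  2.8696  1.5823  1.9787]
y=Σ⁻¹𝟙 = [14.4358  34.0787  21.4084  14.2685  25.2036  10.9149  14.6604]
a=μᵀx=2.957851  b=𝟙ᵀx=19.282105  c=𝟙ᵀy=134.970249  D=ac−b²=27.422362
λ₁=(c·0.166−b)/D = (134.970249·0.166−19.282105)/27.422362 = 0.113884
λ₂=(a−b·0.166)/D = (2.957851−19.282105·0.166)/27.422362 = -0.008861
w* = 0.113884·x + -0.008861·y:
  w_0 = 0.113884·0.9673 + -0.008861·14.4358 = -0.0178  (Visa)
  w_1 = 0.113884·5.7256 + -0.008861·34.0787 = 0.3501  (Raytheon)
  w_2 = 0.113884·3.5105 + -0.008861·21.4084 = 0.2101  (Disney)
  w_3 = 0.113884·2.6481 + -0.008861·14.2685 = 0.1752  (Pfizer)
  w_4 = 0.113884·2.8696 + -0.008861·25.2036 = 0.1035  (Starbucks)
  w_5 = 0.113884·1.5823 + -0.008861·10.9149 = 0.0835  (Kellogg)
  w_6 = 0.113884·1.9787 + -0.008861·14.6604 = 0.0954  (Honeywell)
Σw_i=1.0000  μᵀw=0.1660
σ²=wᵀΣw=λ₁·μ_p+λ₂ = 0.113884·0.166 + -0.008861 = 0.010044 ≈ 0.0100


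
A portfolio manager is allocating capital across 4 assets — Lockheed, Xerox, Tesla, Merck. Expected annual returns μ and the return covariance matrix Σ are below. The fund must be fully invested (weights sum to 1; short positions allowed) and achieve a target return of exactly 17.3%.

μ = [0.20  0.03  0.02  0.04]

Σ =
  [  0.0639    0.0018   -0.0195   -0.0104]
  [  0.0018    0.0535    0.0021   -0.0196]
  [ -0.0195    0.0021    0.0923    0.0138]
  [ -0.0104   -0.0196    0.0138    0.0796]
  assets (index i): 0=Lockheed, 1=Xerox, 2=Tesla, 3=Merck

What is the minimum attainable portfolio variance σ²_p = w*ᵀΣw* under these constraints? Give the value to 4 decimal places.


g=Σ⁻¹μ = [3.5143  0.7845  0.7891  1.0180]
h=Σ⁻¹𝟙 = [21.7661  24.5913  11.9748  19.3857]
a=μᵀg=0.782894  b=𝟙ᵀg=6.105892  c=𝟙ᵀh=77.717980  D=ac−b²=23.563020
λ₁=(c·0.173−b)/D = (77.717980·0.173−6.105892)/23.563020 = 0.311476
λ₂=(a−b·0.173)/D = (0.782894−6.105892·0.173)/23.563020 = -0.011604
w* = 0.311476·g + -0.011604·h:
  w_0 = 0.311476·3.5143 + -0.011604·21.7661 = 0.8420  (Lockheed)
  w_1 = 0.311476·0.7845 + -0.011604·24.5913 = -0.0410  (Xerox)
  w_2 = 0.311476·0.7891 + -0.011604·11.9748 = 0.1068  (Tesla)
  w_3 = 0.311476·1.0180 + -0.011604·19.3857 = 0.0921  (Merck)
Σw_i=1.0000  μᵀw=0.1730
σ²=wᵀΣw=λ₁·μ_p+λ₂ = 0.311476·0.173 + -0.011604 = 0.042281 ≈ 0.0423

0.0423


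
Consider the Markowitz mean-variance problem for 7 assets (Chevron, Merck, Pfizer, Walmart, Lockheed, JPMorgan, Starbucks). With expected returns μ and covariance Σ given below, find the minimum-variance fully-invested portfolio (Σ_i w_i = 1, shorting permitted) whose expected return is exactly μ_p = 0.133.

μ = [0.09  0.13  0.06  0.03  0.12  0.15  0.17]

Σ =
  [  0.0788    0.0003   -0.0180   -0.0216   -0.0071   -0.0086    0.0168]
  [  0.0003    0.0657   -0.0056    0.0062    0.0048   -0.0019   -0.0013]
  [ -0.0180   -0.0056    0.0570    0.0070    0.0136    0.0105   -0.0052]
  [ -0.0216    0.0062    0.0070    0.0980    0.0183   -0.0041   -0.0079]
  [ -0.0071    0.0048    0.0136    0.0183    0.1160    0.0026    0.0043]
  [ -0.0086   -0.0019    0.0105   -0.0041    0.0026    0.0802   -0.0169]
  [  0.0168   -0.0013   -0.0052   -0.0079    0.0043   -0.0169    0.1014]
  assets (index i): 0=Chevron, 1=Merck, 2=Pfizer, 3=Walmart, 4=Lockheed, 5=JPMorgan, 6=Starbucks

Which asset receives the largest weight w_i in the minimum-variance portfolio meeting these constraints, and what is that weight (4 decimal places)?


JPMorgan (0.2676)

g=Σ⁻¹μ = [1.4691  2.0825  1.2392  0.5340  0.6853  2.3254  1.9235]
h=Σ⁻¹𝟙 = [20.7163  16.0892  21.3548  13.0255  3.9130  15.1549  11.1057]
a=μᵀg=1.251339  b=𝟙ᵀg=10.258890  c=𝟙ᵀh=101.359468  D=ac−b²=21.590229
λ₁=(c·0.133−b)/D = (101.359468·0.133−10.258890)/21.590229 = 0.149230
λ₂=(a−b·0.133)/D = (1.251339−10.258890·0.133)/21.590229 = -0.005238
w* = 0.149230·g + -0.005238·h:
  w_0 = 0.149230·1.4691 + -0.005238·20.7163 = 0.1107  (Chevron)
  w_1 = 0.149230·2.0825 + -0.005238·16.0892 = 0.2265  (Merck)
  w_2 = 0.149230·1.2392 + -0.005238·21.3548 = 0.0731  (Pfizer)
  w_3 = 0.149230·0.5340 + -0.005238·13.0255 = 0.0115  (Walmart)
  w_4 = 0.149230·0.6853 + -0.005238·3.9130 = 0.0818  (Lockheed)
  w_5 = 0.149230·2.3254 + -0.005238·15.1549 = 0.2676  (JPMorgan)
  w_6 = 0.149230·1.9235 + -0.005238·11.1057 = 0.2289  (Starbucks)
Σw_i=1.0000  μᵀw=0.1330
σ²=wᵀΣw=λ₁·μ_p+λ₂ = 0.149230·0.133 + -0.005238 = 0.014609 ≈ 0.0146


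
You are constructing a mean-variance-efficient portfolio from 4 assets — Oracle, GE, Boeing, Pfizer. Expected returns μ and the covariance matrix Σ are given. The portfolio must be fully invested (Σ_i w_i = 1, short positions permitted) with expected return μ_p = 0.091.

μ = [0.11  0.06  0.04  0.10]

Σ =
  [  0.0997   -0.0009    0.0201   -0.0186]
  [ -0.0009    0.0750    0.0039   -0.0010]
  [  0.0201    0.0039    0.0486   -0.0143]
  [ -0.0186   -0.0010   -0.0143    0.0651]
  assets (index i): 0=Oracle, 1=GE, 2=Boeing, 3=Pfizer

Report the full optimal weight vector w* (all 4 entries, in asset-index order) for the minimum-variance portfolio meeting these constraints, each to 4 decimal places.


0.3064  0.1478  0.1025  0.4432

u=Σ⁻¹μ = [1.3379  0.8012  0.8269  2.1123]
v=Σ⁻¹𝟙 = [9.9988  12.6051  22.2871  23.3071]
a=μᵀu=0.439551  b=𝟙ᵀu=5.078373  c=𝟙ᵀv=68.198173  D=ac−b²=4.186695
λ₁=(c·0.091−b)/D = (68.198173·0.091−5.078373)/4.186695 = 0.269344
λ₂=(a−b·0.091)/D = (0.439551−5.078373·0.091)/4.186695 = -0.005394
w* = 0.269344·u + -0.005394·v:
  w_0 = 0.269344·1.3379 + -0.005394·9.9988 = 0.3064  (Oracle)
  w_1 = 0.269344·0.8012 + -0.005394·12.6051 = 0.1478  (GE)
  w_2 = 0.269344·0.8269 + -0.005394·22.2871 = 0.1025  (Boeing)
  w_3 = 0.269344·2.1123 + -0.005394·23.3071 = 0.4432  (Pfizer)
Σw_i=1.0000  μᵀw=0.0910
σ²=wᵀΣw=λ₁·μ_p+λ₂ = 0.269344·0.091 + -0.005394 = 0.019117 ≈ 0.0191


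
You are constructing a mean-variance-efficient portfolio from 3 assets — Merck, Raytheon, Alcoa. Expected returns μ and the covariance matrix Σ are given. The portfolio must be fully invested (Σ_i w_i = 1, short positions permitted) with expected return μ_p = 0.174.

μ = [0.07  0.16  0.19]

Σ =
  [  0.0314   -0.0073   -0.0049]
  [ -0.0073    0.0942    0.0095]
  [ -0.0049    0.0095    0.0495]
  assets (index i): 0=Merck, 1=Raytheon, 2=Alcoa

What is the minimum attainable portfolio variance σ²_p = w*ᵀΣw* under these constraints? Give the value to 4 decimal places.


0.0313

p=Σ⁻¹μ = [3.1930  1.5571  3.8556]
q=Σ⁻¹𝟙 = [37.8849  11.3558  21.7728]
a=μᵀp=1.205214  b=𝟙ᵀp=8.605709  c=𝟙ᵀq=71.013503  D=ac−b²=11.528241
λ₁=(c·0.174−b)/D = (71.013503·0.174−8.605709)/11.528241 = 0.325344
λ₂=(a−b·0.174)/D = (1.205214−8.605709·0.174)/11.528241 = -0.025345
w* = 0.325344·p + -0.025345·q:
  w_0 = 0.325344·3.1930 + -0.025345·37.8849 = 0.0786  (Merck)
  w_1 = 0.325344·1.5571 + -0.025345·11.3558 = 0.2188  (Raytheon)
  w_2 = 0.325344·3.8556 + -0.025345·21.7728 = 0.7026  (Alcoa)
Σw_i=1.0000  μᵀw=0.1740
σ²=wᵀΣw=λ₁·μ_p+λ₂ = 0.325344·0.174 + -0.025345 = 0.031265 ≈ 0.0313


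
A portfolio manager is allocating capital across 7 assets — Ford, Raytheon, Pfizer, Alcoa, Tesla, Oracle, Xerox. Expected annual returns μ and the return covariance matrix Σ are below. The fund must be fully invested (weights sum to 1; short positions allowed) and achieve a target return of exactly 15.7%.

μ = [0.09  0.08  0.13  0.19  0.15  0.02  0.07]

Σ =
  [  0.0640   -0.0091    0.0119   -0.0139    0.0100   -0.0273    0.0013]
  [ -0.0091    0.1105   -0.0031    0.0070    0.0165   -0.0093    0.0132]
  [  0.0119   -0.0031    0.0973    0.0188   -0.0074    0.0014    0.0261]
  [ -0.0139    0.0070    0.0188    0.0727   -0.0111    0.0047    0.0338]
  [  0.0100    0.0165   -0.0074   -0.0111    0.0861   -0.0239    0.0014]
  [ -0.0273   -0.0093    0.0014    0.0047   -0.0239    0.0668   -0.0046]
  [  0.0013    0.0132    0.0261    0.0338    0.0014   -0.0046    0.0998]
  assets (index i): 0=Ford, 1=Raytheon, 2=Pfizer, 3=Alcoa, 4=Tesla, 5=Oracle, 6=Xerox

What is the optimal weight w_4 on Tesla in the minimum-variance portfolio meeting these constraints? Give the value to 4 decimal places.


p=Σ⁻¹μ = [2.6028  0.6376  0.7182  3.4279  2.3884  2.0015  -0.7069]
q=Σ⁻¹𝟙 = [32.2858  10.6358  3.4546  17.1811  18.0083  35.0022  2.8312]
a=μᵀp=1.378741  b=𝟙ᵀp=11.069557  c=𝟙ᵀq=119.398941  D=ac−b²=42.085107
λ₁=(c·0.157−b)/D = (119.398941·0.157−11.069557)/42.085107 = 0.182394
λ₂=(a−b·0.157)/D = (1.378741−11.069557·0.157)/42.085107 = -0.008535
w* = 0.182394·p + -0.008535·q:
  w_0 = 0.182394·2.6028 + -0.008535·32.2858 = 0.1992  (Ford)
  w_1 = 0.182394·0.6376 + -0.008535·10.6358 = 0.0255  (Raytheon)
  w_2 = 0.182394·0.7182 + -0.008535·3.4546 = 0.1015  (Pfizer)
  w_3 = 0.182394·3.4279 + -0.008535·17.1811 = 0.4786  (Alcoa)
  w_4 = 0.182394·2.3884 + -0.008535·18.0083 = 0.2819  (Tesla)
  w_5 = 0.182394·2.0015 + -0.008535·35.0022 = 0.0663  (Oracle)
  w_6 = 0.182394·-0.7069 + -0.008535·2.8312 = -0.1531  (Xerox)
Σw_i=1.0000  μᵀw=0.1570
σ²=wᵀΣw=λ₁·μ_p+λ₂ = 0.182394·0.157 + -0.008535 = 0.020101 ≈ 0.0201

0.2819


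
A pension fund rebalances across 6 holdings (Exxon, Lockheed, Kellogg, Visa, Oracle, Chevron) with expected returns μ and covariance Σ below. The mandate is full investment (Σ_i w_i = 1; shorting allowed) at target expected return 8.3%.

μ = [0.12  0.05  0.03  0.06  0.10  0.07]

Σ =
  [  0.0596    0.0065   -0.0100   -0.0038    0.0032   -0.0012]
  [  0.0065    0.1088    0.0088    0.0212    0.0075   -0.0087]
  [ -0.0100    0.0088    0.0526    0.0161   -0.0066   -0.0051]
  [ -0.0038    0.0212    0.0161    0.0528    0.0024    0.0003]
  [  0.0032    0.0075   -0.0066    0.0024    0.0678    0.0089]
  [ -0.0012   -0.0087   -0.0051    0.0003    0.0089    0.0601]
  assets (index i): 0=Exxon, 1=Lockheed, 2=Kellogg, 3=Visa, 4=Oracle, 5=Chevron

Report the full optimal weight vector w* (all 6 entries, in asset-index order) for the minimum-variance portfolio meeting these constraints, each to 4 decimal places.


0.3157  0.0188  0.1663  0.1367  0.1871  0.1754

u=Σ⁻¹μ = [2.1780  0.0755  0.9628  0.9047  1.2802  1.1068]
v=Σ⁻¹𝟙 = [20.3597  4.5479  22.0007  11.1919  12.7162  17.6318]
a=μᵀu=0.553791  b=𝟙ᵀu=6.507946  c=𝟙ᵀv=88.448233  D=ac−b²=6.628437
λ₁=(c·0.083−b)/D = (88.448233·0.083−6.507946)/6.628437 = 0.125709
λ₂=(a−b·0.083)/D = (0.553791−6.507946·0.083)/6.628437 = 0.002056
w* = 0.125709·u + 0.002056·v:
  w_0 = 0.125709·2.1780 + 0.002056·20.3597 = 0.3157  (Exxon)
  w_1 = 0.125709·0.0755 + 0.002056·4.5479 = 0.0188  (Lockheed)
  w_2 = 0.125709·0.9628 + 0.002056·22.0007 = 0.1663  (Kellogg)
  w_3 = 0.125709·0.9047 + 0.002056·11.1919 = 0.1367  (Visa)
  w_4 = 0.125709·1.2802 + 0.002056·12.7162 = 0.1871  (Oracle)
  w_5 = 0.125709·1.1068 + 0.002056·17.6318 = 0.1754  (Chevron)
Σw_i=1.0000  μᵀw=0.0830
σ²=wᵀΣw=λ₁·μ_p+λ₂ = 0.125709·0.083 + 0.002056 = 0.012490 ≈ 0.0125


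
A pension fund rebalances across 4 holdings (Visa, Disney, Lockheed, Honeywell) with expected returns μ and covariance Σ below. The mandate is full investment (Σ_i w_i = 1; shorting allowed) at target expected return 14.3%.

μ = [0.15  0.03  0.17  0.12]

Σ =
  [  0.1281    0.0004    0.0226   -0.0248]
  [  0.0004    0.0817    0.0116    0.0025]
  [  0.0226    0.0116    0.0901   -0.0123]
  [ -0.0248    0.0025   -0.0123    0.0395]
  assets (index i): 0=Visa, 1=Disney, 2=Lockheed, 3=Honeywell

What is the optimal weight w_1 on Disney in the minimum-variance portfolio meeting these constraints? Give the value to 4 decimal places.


p=Σ⁻¹μ = [1.7239  -0.0886  2.1191  4.7858]
q=Σ⁻¹𝟙 = [12.7610  9.4107  11.6501  36.3606]
a=μᵀp=1.190474  b=𝟙ᵀp=8.540254  c=𝟙ᵀq=70.182349  D=ac−b²=10.614344
λ₁=(c·0.143−b)/D = (70.182349·0.143−8.540254)/10.614344 = 0.140925
λ₂=(a−b·0.143)/D = (1.190474−8.540254·0.143)/10.614344 = -0.002900
w* = 0.140925·p + -0.002900·q:
  w_0 = 0.140925·1.7239 + -0.002900·12.7610 = 0.2059  (Visa)
  w_1 = 0.140925·-0.0886 + -0.002900·9.4107 = -0.0398  (Disney)
  w_2 = 0.140925·2.1191 + -0.002900·11.6501 = 0.2649  (Lockheed)
  w_3 = 0.140925·4.7858 + -0.002900·36.3606 = 0.5690  (Honeywell)
Σw_i=1.0000  μᵀw=0.1430
σ²=wᵀΣw=λ₁·μ_p+λ₂ = 0.140925·0.143 + -0.002900 = 0.017252 ≈ 0.0173

-0.0398


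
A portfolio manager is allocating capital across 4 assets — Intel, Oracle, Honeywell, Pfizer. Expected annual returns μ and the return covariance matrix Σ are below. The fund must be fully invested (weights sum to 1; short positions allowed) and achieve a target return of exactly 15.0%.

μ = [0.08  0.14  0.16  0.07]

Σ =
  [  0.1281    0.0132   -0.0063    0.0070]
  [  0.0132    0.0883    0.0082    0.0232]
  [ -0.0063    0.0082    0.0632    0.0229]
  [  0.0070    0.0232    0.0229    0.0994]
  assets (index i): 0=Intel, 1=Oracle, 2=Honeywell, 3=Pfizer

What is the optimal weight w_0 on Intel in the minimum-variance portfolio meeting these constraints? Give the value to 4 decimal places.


0.1363

p=Σ⁻¹μ = [0.6240  1.3186  2.5041  -0.2244]
q=Σ⁻¹𝟙 = [7.4474  7.7301  13.9229  4.5241]
a=μᵀp=0.619476  b=𝟙ᵀp=4.222361  c=𝟙ᵀq=33.624506  D=ac−b²=3.001239
λ₁=(c·0.150−b)/D = (33.624506·0.150−4.222361)/3.001239 = 0.273659
λ₂=(a−b·0.150)/D = (0.619476−4.222361·0.150)/3.001239 = -0.004624
w* = 0.273659·p + -0.004624·q:
  w_0 = 0.273659·0.6240 + -0.004624·7.4474 = 0.1363  (Intel)
  w_1 = 0.273659·1.3186 + -0.004624·7.7301 = 0.3251  (Oracle)
  w_2 = 0.273659·2.5041 + -0.004624·13.9229 = 0.6209  (Honeywell)
  w_3 = 0.273659·-0.2244 + -0.004624·4.5241 = -0.0823  (Pfizer)
Σw_i=1.0000  μᵀw=0.1500
σ²=wᵀΣw=λ₁·μ_p+λ₂ = 0.273659·0.150 + -0.004624 = 0.036425 ≈ 0.0364
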